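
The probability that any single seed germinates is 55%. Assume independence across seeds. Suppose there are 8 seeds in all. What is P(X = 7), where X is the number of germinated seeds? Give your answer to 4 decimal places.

X ~ Binomial(n=8, p=0.55).
P(X=7) = C(8,7) · p^7 · (1−p)^1
= 8 · 0.015224 · 0.45 = 0.054808

0.0548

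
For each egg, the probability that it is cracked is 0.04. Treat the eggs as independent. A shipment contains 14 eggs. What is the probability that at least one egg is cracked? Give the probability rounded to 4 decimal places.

P(at least one) = 1 − P(none) = 1 − (1 − 0.04)^14
= 1 − 0.564673 = 0.435327

0.4353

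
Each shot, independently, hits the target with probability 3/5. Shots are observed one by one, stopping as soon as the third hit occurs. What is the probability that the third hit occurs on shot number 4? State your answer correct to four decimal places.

0.2592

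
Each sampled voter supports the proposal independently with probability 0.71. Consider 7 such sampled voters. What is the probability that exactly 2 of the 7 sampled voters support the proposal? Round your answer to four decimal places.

0.0217

X ~ Binomial(n=7, p=0.71).
P(X=2) = C(7,2) · p^2 · (1−p)^5
= 21 · 0.5041 · 0.0020511 = 0.021713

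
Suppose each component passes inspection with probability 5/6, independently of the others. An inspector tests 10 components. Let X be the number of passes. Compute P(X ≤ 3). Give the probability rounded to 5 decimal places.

0.00027

X ~ Binomial(10, 0.833333); P(X ≤ 3) = Σ C(10,k) p^k (1−p)^(10−k) over k:
  k=0: C(10,0)·0.833333^0·0.166667^10 = 0.0000000
  k=1: C(10,1)·0.833333^1·0.166667^9 = 0.0000008
  k=2: C(10,2)·0.833333^2·0.166667^8 = 0.0000186
  k=3: C(10,3)·0.833333^3·0.166667^7 = 0.0002481
Total = 0.0002675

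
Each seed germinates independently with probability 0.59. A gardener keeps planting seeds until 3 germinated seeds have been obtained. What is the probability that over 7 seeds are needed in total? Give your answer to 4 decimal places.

Needing more than 7 seeds ⇔ fewer than 3 successes in the first 7. With X ~ Binomial(7, 0.59), P(Y > 7) = P(X ≤ 2).
  k=0: C(7,0)·0.59^0·0.41^7 = 0.001948
  k=1: C(7,1)·0.59^1·0.41^6 = 0.019618
  k=2: C(7,2)·0.59^2·0.41^5 = 0.084692
P(X ≤ 2) = 0.106258

0.1063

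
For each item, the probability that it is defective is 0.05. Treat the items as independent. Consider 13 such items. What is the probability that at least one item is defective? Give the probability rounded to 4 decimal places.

0.4867

P(at least one) = 1 − P(none) = 1 − (1 − 0.05)^13
= 1 − 0.513342 = 0.486658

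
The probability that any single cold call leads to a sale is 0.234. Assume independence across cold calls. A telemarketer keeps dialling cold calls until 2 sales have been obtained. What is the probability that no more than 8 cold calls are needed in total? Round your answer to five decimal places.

Finishing within 8 cold calls ⇔ at least 2 successes in the first 8. With X ~ Binomial(8, 0.234), P(Y ≤ 8) = 1 − P(X ≤ 1).
  k=0: C(8,0)·0.234^0·0.766^8 = 0.1185305
  k=1: C(8,1)·0.234^1·0.766^7 = 0.2896725
1 − 0.4082030 = 0.5917970

0.59180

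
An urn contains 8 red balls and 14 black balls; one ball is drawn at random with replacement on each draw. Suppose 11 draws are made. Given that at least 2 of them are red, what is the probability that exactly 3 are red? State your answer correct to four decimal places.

X ~ Binomial(11, 0.363636). Want P(X=3 | X≥2) = P(X=3) / P(X≥2).
P(X=3) = C(11,3)·0.363636^3·0.636364^8 = 0.213368
P(X≥2) = 1 − 0.006930 − 0.043563 = 0.949507
Ratio = 0.213368 / 0.949507 = 0.224714

0.2247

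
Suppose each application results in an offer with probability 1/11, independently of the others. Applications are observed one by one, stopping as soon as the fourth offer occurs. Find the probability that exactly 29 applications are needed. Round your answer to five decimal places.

0.02065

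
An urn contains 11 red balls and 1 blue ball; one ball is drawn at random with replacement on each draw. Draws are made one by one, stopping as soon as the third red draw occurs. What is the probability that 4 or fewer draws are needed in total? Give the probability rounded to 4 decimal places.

Finishing within 4 draws ⇔ at least 3 successes in the first 4. With X ~ Binomial(4, 0.916667), P(Y ≤ 4) = 1 − P(X ≤ 2).
  k=0: C(4,0)·0.916667^0·0.083333^4 = 0.000048
  k=1: C(4,1)·0.916667^1·0.083333^3 = 0.002122
  k=2: C(4,2)·0.916667^2·0.083333^2 = 0.035012
1 − 0.037182 = 0.962818

0.9628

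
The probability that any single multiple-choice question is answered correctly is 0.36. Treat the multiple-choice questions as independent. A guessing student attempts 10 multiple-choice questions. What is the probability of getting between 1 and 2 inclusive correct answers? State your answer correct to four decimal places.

X ~ Binomial(10, 0.36); P(1 ≤ X ≤ 2) = Σ C(10,k) p^k (1−p)^(10−k) over k:
  k=1: C(10,1)·0.36^1·0.64^9 = 0.064852
  k=2: C(10,2)·0.36^2·0.64^8 = 0.164156
Total = 0.229008

0.2290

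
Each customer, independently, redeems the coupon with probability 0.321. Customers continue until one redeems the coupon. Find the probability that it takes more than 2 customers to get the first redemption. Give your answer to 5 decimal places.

0.46104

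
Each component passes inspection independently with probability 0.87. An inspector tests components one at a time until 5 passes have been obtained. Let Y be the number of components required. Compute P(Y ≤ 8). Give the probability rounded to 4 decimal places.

0.9871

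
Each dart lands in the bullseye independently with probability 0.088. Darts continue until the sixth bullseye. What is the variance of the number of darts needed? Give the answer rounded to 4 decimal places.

706.6116

Y = total darts until the sixth success; negative binomial with r=6, p=0.088.
Var(Y) = r(1−p)/p² = 6·0.912 / 0.088² = 706.611570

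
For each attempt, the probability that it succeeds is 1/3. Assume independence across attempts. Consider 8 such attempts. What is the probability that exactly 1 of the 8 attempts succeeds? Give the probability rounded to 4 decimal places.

X ~ Binomial(n=8, p=0.333333).
P(X=1) = C(8,1) · p^1 · (1−p)^7
= 8 · 0.33333 · 0.058528 = 0.156074

0.1561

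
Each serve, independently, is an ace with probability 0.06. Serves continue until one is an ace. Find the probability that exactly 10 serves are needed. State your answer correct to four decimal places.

Geometric (trials to first success), p = 0.06.
P(Y = 10) = (1−p)^9 · p = 0.57299 · 0.06 = 0.034380

0.0344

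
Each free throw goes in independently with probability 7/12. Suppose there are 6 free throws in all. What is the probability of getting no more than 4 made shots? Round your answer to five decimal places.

0.79174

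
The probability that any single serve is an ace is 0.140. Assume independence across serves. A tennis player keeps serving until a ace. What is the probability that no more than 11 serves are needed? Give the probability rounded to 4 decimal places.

Y = number of serves to the first success; geometric, p = 0.14.
P(Y ≤ 11) = 1 − (1−p)^11 = 1 − 0.190319 = 0.809681

0.8097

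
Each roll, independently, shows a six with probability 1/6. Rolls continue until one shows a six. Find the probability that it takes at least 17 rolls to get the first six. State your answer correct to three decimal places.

Y = number of rolls to the first success; geometric, p = 0.166667.
P(Y > 16) = P(first 16 all fail) = (1−p)^16 = 0.05409

0.054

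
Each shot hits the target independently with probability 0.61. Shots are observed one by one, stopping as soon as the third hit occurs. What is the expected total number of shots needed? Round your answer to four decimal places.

Y = total shots until the third success; negative binomial with r=3, p=0.61.
E[Y] = r / p = 3 / 0.61 = 4.918033

4.9180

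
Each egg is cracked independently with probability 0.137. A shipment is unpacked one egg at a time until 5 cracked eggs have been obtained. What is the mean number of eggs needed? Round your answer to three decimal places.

Y = total eggs until the fifth success; negative binomial with r=5, p=0.137.
E[Y] = r / p = 5 / 0.137 = 36.49635

36.496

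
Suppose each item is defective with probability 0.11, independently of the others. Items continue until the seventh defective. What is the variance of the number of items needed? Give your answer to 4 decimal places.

Y = total items until the seventh success; negative binomial with r=7, p=0.11.
Var(Y) = r(1−p)/p² = 7·0.89 / 0.11² = 514.876033

514.8760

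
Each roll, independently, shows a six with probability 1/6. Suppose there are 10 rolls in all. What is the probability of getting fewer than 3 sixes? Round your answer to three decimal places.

X ~ Binomial(10, 0.166667); P(X ≤ 2) = Σ C(10,k) p^k (1−p)^(10−k) over k:
  k=0: C(10,0)·0.166667^0·0.833333^10 = 0.16151
  k=1: C(10,1)·0.166667^1·0.833333^9 = 0.32301
  k=2: C(10,2)·0.166667^2·0.833333^8 = 0.29071
Total = 0.77523

0.775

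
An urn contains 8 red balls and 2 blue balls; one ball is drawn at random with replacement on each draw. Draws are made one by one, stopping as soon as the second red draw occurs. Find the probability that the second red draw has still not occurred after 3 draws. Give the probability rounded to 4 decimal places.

0.1040

Needing more than 3 draws ⇔ fewer than 2 successes in the first 3. With X ~ Binomial(3, 0.80), P(Y > 3) = P(X ≤ 1).
  k=0: C(3,0)·0.80^0·0.20^3 = 0.008000
  k=1: C(3,1)·0.80^1·0.20^2 = 0.096000
P(X ≤ 1) = 0.104000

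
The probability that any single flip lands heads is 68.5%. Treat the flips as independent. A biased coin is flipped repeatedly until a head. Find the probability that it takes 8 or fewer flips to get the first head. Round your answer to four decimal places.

Y = number of flips to the first success; geometric, p = 0.685.
P(Y ≤ 8) = 1 − (1−p)^8 = 1 − 0.000097 = 0.999903

0.9999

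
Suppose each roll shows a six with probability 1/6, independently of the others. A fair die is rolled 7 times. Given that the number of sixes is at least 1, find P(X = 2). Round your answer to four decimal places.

0.3252

X ~ Binomial(7, 0.166667). Want P(X=2 | X≥1) = P(X=2) / P(X≥1).
P(X=2) = C(7,2)·0.166667^2·0.833333^5 = 0.234429
P(X≥1) = 1 − 0.279082 = 0.720918
Ratio = 0.234429 / 0.720918 = 0.325180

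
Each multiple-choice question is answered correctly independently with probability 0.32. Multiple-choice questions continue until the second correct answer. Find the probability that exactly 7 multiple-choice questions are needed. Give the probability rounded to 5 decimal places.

0.08933

Y = trial on which the second success occurs; negative binomial, r=2, p=0.32.
P(Y=7) = C(6,1) · p^2 · (1−p)^5
= 6 · 0.1024 · 0.14539 = 0.0893297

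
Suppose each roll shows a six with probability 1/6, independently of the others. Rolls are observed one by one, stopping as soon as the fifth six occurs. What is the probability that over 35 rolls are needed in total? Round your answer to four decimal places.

0.2843

Needing more than 35 rolls ⇔ fewer than 5 successes in the first 35. With X ~ Binomial(35, 0.166667), P(Y > 35) = P(X ≤ 4).
  k=0: C(35,0)·0.166667^0·0.833333^35 = 0.001693
  k=1: C(35,1)·0.166667^1·0.833333^34 = 0.011851
  k=2: C(35,2)·0.166667^2·0.833333^33 = 0.040293
  k=3: C(35,3)·0.166667^3·0.833333^32 = 0.088645
  k=4: C(35,4)·0.166667^4·0.833333^31 = 0.141833
P(X ≤ 4) = 0.284315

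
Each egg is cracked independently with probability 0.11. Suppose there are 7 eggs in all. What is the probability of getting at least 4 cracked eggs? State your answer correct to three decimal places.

0.004

X ~ Binomial(7, 0.11); P(X ≥ 4) = Σ C(7,k) p^k (1−p)^(7−k) over k:
  k=4: C(7,4)·0.11^4·0.89^3 = 0.00361
  k=5: C(7,5)·0.11^5·0.89^2 = 0.00027
  k=6: C(7,6)·0.11^6·0.89^1 = 0.00001
  k=7: C(7,7)·0.11^7·0.89^0 = 0.00000
Total = 0.00389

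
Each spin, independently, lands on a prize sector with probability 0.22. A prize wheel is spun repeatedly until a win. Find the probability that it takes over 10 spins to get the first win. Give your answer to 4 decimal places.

0.0834

Y = number of spins to the first success; geometric, p = 0.22.
P(Y > 10) = P(first 10 all fail) = (1−p)^10 = 0.083358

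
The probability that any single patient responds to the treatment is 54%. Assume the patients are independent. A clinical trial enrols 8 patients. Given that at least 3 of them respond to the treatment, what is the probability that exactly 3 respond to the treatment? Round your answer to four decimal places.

0.2014

X ~ Binomial(8, 0.54). Want P(X=3 | X≥3) = P(X=3) / P(X≥3).
P(X=3) = C(8,3)·0.54^3·0.46^5 = 0.181618
P(X≥3) = 1 − 0.002005 − 0.018827 − 0.077356 = 0.901812
Ratio = 0.181618 / 0.901812 = 0.201392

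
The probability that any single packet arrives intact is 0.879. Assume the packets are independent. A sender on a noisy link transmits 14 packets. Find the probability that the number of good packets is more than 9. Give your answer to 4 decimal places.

0.9798

X ~ Binomial(14, 0.879); P(X ≥ 10) = Σ C(14,k) p^k (1−p)^(14−k) over k:
  k=10: C(14,10)·0.879^10·0.121^4 = 0.059083
  k=11: C(14,11)·0.879^11·0.121^3 = 0.156076
  k=12: C(14,12)·0.879^12·0.121^2 = 0.283451
  k=13: C(14,13)·0.879^13·0.121^1 = 0.316788
  k=14: C(14,14)·0.879^14·0.121^0 = 0.164378
Total = 0.979777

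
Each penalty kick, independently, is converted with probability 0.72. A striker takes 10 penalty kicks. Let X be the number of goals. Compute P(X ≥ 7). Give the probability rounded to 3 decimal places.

0.702

X ~ Binomial(10, 0.72); P(X ≥ 7) = Σ C(10,k) p^k (1−p)^(10−k) over k:
  k=7: C(10,7)·0.72^7·0.28^3 = 0.26423
  k=8: C(10,8)·0.72^8·0.28^2 = 0.25479
  k=9: C(10,9)·0.72^9·0.28^1 = 0.14560
  k=10: C(10,10)·0.72^10·0.28^0 = 0.03744
Total = 0.70206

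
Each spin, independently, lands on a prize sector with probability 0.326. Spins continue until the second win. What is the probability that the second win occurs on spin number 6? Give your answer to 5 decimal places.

0.10966

Y = trial on which the second success occurs; negative binomial, r=2, p=0.326.
P(Y=6) = C(5,1) · p^2 · (1−p)^4
= 5 · 0.10628 · 0.20637 = 0.1096591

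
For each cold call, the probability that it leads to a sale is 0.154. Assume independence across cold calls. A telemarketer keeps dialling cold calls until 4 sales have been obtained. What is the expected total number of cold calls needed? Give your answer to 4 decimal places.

25.9740

Y = total cold calls until the fourth success; negative binomial with r=4, p=0.154.
E[Y] = r / p = 4 / 0.154 = 25.974026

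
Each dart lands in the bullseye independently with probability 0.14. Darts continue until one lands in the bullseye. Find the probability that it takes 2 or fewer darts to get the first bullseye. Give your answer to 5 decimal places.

0.26040

Y = number of darts to the first success; geometric, p = 0.14.
P(Y ≤ 2) = 1 − (1−p)^2 = 1 − 0.7396000 = 0.2604000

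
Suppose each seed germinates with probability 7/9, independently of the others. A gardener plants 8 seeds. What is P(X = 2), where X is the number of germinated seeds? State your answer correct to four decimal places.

X ~ Binomial(n=8, p=0.777778).
P(X=2) = C(8,2) · p^2 · (1−p)^6
= 28 · 0.60494 · 0.00012043 = 0.002040

0.0020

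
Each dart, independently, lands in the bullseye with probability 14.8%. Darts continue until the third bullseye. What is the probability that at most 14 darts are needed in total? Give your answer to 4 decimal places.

0.3439

Finishing within 14 darts ⇔ at least 3 successes in the first 14. With X ~ Binomial(14, 0.148), P(Y ≤ 14) = 1 − P(X ≤ 2).
  k=0: C(14,0)·0.148^0·0.852^14 = 0.106207
  k=1: C(14,1)·0.148^1·0.852^13 = 0.258288
  k=2: C(14,2)·0.148^2·0.852^12 = 0.291635
1 − 0.656131 = 0.343869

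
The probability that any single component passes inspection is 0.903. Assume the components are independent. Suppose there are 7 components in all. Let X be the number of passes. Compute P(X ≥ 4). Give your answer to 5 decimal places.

X ~ Binomial(7, 0.903); P(X ≥ 4) = Σ C(7,k) p^k (1−p)^(7−k) over k:
  k=4: C(7,4)·0.903^4·0.097^3 = 0.0212390
  k=5: C(7,5)·0.903^5·0.097^2 = 0.1186319
  k=6: C(7,6)·0.903^6·0.097^1 = 0.3681258
  k=7: C(7,7)·0.903^7·0.097^0 = 0.4895694
Total = 0.9975661

0.99757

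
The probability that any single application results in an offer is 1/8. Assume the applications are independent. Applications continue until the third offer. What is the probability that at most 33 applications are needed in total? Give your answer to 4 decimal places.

Finishing within 33 applications ⇔ at least 3 successes in the first 33. With X ~ Binomial(33, 0.125), P(Y ≤ 33) = 1 − P(X ≤ 2).
  k=0: C(33,0)·0.125^0·0.875^33 = 0.012197
  k=1: C(33,1)·0.125^1·0.875^32 = 0.057502
  k=2: C(33,2)·0.125^2·0.875^31 = 0.131433
1 − 0.201132 = 0.798868

0.7989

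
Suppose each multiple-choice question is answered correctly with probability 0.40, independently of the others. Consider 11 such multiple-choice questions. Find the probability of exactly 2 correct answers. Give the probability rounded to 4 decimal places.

X ~ Binomial(n=11, p=0.40).
P(X=2) = C(11,2) · p^2 · (1−p)^9
= 55 · 0.16 · 0.010078 = 0.088684

0.0887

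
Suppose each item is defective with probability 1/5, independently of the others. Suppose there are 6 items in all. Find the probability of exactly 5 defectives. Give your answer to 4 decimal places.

0.0015

X ~ Binomial(n=6, p=0.20).
P(X=5) = C(6,5) · p^5 · (1−p)^1
= 6 · 0.00032 · 0.8 = 0.001536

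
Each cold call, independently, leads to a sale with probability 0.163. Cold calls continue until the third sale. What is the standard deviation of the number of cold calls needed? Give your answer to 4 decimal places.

Y = total cold calls until the third success; negative binomial with r=3, p=0.163.
SD(Y) = √[r(1−p)/p²] = √(94.508638) = 9.721555

9.7216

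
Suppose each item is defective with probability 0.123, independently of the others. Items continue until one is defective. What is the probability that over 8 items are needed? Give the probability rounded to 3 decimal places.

Y = number of items to the first success; geometric, p = 0.123.
P(Y > 8) = P(first 8 all fail) = (1−p)^8 = 0.34994

0.350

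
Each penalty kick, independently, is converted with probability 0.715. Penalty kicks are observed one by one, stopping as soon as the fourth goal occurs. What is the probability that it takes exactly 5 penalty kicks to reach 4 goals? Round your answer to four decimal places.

Y = trial on which the fourth success occurs; negative binomial, r=4, p=0.715.
P(Y=5) = C(4,3) · p^4 · (1−p)^1
= 4 · 0.26135 · 0.285 = 0.297940

0.2979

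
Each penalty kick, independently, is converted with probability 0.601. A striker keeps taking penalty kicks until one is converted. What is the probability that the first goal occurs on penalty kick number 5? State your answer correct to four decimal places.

Geometric (trials to first success), p = 0.601.
P(Y = 5) = (1−p)^4 · p = 0.025345 · 0.601 = 0.015232

0.0152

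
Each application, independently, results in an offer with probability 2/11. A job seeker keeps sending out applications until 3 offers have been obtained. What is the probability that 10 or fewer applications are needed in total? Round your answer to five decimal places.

Finishing within 10 applications ⇔ at least 3 successes in the first 10. With X ~ Binomial(10, 0.181818), P(Y ≤ 10) = 1 − P(X ≤ 2).
  k=0: C(10,0)·0.181818^0·0.818182^10 = 0.1344306
  k=1: C(10,1)·0.181818^1·0.818182^9 = 0.2987347
  k=2: C(10,2)·0.181818^2·0.818182^8 = 0.2987347
1 − 0.7319001 = 0.2680999

0.26810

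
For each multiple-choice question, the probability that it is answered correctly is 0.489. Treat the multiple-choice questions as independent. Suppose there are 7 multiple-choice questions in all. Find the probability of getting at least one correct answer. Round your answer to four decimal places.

0.9909

P(at least one) = 1 − P(none) = 1 − (1 − 0.489)^7
= 1 − 0.009098 = 0.990902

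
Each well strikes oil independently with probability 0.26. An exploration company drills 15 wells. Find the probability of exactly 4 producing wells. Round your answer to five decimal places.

0.22729

X ~ Binomial(n=15, p=0.26).
P(X=4) = C(15,4) · p^4 · (1−p)^11
= 1365 · 0.0045698 · 0.036438 = 0.2272872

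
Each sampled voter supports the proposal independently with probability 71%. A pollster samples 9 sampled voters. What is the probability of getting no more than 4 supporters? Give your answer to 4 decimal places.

0.0870

X ~ Binomial(9, 0.71); P(X ≤ 4) = Σ C(9,k) p^k (1−p)^(9−k) over k:
  k=0: C(9,0)·0.71^0·0.29^9 = 0.000015
  k=1: C(9,1)·0.71^1·0.29^8 = 0.000320
  k=2: C(9,2)·0.71^2·0.29^7 = 0.003130
  k=3: C(9,3)·0.71^3·0.29^6 = 0.017883
  k=4: C(9,4)·0.71^4·0.29^5 = 0.065674
Total = 0.087022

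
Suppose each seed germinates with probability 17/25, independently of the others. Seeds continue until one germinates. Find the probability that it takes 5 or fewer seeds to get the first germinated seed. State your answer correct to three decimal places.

Y = number of seeds to the first success; geometric, p = 0.68.
P(Y ≤ 5) = 1 − (1−p)^5 = 1 − 0.00336 = 0.99664

0.997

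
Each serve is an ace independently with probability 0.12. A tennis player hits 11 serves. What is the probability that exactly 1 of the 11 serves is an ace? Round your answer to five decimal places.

0.36762

X ~ Binomial(n=11, p=0.12).
P(X=1) = C(11,1) · p^1 · (1−p)^10
= 11 · 0.12 · 0.2785 = 0.3676213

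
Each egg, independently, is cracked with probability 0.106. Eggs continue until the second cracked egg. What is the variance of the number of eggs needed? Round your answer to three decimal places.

Y = total eggs until the second success; negative binomial with r=2, p=0.106.
Var(Y) = r(1−p)/p² = 2·0.894 / 0.106² = 159.13136

159.131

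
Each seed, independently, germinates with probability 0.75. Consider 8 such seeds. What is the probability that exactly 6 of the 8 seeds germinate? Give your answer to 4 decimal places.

X ~ Binomial(n=8, p=0.75).
P(X=6) = C(8,6) · p^6 · (1−p)^2
= 28 · 0.17798 · 0.0625 = 0.311462

0.3115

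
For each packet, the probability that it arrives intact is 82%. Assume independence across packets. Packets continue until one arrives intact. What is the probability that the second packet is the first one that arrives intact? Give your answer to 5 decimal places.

0.14760

Geometric (trials to first success), p = 0.82.
P(Y = 2) = (1−p)^1 · p = 0.18 · 0.82 = 0.1476000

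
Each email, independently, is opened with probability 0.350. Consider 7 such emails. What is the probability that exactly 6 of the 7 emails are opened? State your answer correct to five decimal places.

0.00836

X ~ Binomial(n=7, p=0.35).
P(X=6) = C(7,6) · p^6 · (1−p)^1
= 7 · 0.0018383 · 0.65 = 0.0083641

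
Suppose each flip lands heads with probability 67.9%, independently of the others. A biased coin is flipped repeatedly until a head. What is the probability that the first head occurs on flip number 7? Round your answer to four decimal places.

Geometric (trials to first success), p = 0.679.
P(Y = 7) = (1−p)^6 · p = 0.001094 · 0.679 = 0.000743

0.0007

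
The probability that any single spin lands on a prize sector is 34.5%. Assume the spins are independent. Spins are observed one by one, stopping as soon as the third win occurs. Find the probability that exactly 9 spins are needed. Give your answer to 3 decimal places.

0.091

Y = trial on which the third success occurs; negative binomial, r=3, p=0.345.
P(Y=9) = C(8,2) · p^3 · (1−p)^6
= 28 · 0.041064 · 0.078967 = 0.09080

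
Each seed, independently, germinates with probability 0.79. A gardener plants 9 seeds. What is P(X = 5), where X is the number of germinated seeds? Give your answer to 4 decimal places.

0.0754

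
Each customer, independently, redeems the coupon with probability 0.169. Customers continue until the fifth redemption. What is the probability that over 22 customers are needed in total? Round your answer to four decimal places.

Needing more than 22 customers ⇔ fewer than 5 successes in the first 22. With X ~ Binomial(22, 0.169), P(Y > 22) = P(X ≤ 4).
  k=0: C(22,0)·0.169^0·0.831^22 = 0.017030
  k=1: C(22,1)·0.169^1·0.831^21 = 0.076196
  k=2: C(22,2)·0.169^2·0.831^20 = 0.162707
  k=3: C(22,3)·0.169^3·0.831^19 = 0.220597
  k=4: C(22,4)·0.169^4·0.831^18 = 0.213098
P(X ≤ 4) = 0.689628

0.6896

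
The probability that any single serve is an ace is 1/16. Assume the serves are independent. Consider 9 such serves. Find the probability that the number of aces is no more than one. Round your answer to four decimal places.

X ~ Binomial(9, 0.0625); P(X ≤ 1) = Σ C(9,k) p^k (1−p)^(9−k) over k:
  k=0: C(9,0)·0.0625^0·0.9375^9 = 0.559425
  k=1: C(9,1)·0.0625^1·0.9375^8 = 0.335655
Total = 0.895079

0.8951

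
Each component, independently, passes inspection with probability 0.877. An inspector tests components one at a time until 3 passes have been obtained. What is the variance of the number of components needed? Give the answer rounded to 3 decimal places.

0.480

Y = total components until the third success; negative binomial with r=3, p=0.877.
Var(Y) = r(1−p)/p² = 3·0.123 / 0.877² = 0.47976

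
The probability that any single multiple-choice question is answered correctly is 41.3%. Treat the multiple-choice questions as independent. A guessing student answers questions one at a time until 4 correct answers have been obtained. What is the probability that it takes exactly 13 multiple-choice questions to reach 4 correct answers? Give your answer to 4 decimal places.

0.0530

Y = trial on which the fourth success occurs; negative binomial, r=4, p=0.413.
P(Y=13) = C(12,3) · p^4 · (1−p)^9
= 220 · 0.029094 · 0.0082745 = 0.052962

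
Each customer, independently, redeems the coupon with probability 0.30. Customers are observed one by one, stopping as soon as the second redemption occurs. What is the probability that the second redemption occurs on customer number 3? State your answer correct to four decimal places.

0.1260

Y = trial on which the second success occurs; negative binomial, r=2, p=0.30.
P(Y=3) = C(2,1) · p^2 · (1−p)^1
= 2 · 0.09 · 0.7 = 0.126000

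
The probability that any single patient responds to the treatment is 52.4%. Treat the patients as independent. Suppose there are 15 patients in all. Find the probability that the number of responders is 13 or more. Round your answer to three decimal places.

X ~ Binomial(15, 0.524); P(X ≥ 13) = Σ C(15,k) p^k (1−p)^(15−k) over k:
  k=13: C(15,13)·0.524^13·0.476^2 = 0.00534
  k=14: C(15,14)·0.524^14·0.476^1 = 0.00084
  k=15: C(15,15)·0.524^15·0.476^0 = 0.00006
Total = 0.00624

0.006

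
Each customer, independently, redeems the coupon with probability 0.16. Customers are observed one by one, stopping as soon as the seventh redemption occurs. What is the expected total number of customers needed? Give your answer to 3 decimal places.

43.750

Y = total customers until the seventh success; negative binomial with r=7, p=0.16.
E[Y] = r / p = 7 / 0.16 = 43.75000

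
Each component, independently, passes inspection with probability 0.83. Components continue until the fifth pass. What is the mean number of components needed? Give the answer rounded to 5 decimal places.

Y = total components until the fifth success; negative binomial with r=5, p=0.83.
E[Y] = r / p = 5 / 0.83 = 6.0240964

6.02410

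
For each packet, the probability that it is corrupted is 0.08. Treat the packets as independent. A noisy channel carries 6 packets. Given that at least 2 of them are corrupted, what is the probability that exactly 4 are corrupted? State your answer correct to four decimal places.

0.0067

X ~ Binomial(6, 0.08). Want P(X=4 | X≥2) = P(X=4) / P(X≥2).
P(X=4) = C(6,4)·0.08^4·0.92^2 = 0.000520
P(X≥2) = 1 − 0.606355 − 0.316359 = 0.077286
Ratio = 0.000520 / 0.077286 = 0.006729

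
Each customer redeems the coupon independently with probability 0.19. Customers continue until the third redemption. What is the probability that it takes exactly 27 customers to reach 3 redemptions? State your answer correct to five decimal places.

Y = trial on which the third success occurs; negative binomial, r=3, p=0.19.
P(Y=27) = C(26,2) · p^3 · (1−p)^24
= 325 · 0.006859 · 0.0063627 = 0.0141835

0.01418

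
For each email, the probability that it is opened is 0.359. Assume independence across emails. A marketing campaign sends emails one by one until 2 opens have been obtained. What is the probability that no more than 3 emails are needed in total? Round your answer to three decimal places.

0.294

Finishing within 3 emails ⇔ at least 2 successes in the first 3. With X ~ Binomial(3, 0.359), P(Y ≤ 3) = 1 − P(X ≤ 1).
  k=0: C(3,0)·0.359^0·0.641^3 = 0.26337
  k=1: C(3,1)·0.359^1·0.641^2 = 0.44252
1 − 0.70589 = 0.29411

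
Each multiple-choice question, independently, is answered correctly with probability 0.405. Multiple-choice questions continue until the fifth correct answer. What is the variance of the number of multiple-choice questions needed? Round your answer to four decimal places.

18.1375

Y = total multiple-choice questions until the fifth success; negative binomial with r=5, p=0.405.
Var(Y) = r(1−p)/p² = 5·0.595 / 0.405² = 18.137479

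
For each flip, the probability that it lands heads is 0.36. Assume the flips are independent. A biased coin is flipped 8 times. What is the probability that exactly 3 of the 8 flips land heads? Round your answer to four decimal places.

X ~ Binomial(n=8, p=0.36).
P(X=3) = C(8,3) · p^3 · (1−p)^5
= 56 · 0.046656 · 0.10737 = 0.280540

0.2805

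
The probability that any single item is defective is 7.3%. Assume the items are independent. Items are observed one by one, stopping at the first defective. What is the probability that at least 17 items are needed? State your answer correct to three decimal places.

Y = number of items to the first success; geometric, p = 0.073.
P(Y > 16) = P(first 16 all fail) = (1−p)^16 = 0.29736

0.297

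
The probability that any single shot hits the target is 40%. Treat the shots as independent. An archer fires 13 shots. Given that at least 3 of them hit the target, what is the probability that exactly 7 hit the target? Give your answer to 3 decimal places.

0.139

X ~ Binomial(13, 0.40). Want P(X=7 | X≥3) = P(X=7) / P(X≥3).
P(X=7) = C(13,7)·0.40^7·0.60^6 = 0.13117
P(X≥3) = 1 − 0.00131 − 0.01132 − 0.04528 = 0.94210
Ratio = 0.13117 / 0.94210 = 0.13924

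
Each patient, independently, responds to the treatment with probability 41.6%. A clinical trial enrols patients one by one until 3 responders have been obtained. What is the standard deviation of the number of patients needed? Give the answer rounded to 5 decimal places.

3.18181

Y = total patients until the third success; negative binomial with r=3, p=0.416.
SD(Y) = √[r(1−p)/p²] = √(10.1238905) = 3.1818062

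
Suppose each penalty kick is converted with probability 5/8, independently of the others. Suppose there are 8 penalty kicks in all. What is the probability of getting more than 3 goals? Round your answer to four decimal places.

X ~ Binomial(8, 0.625); P(X ≥ 4) = Σ C(8,k) p^k (1−p)^(8−k) over k:
  k=4: C(8,4)·0.625^4·0.375^4 = 0.211224
  k=5: C(8,5)·0.625^5·0.375^3 = 0.281632
  k=6: C(8,6)·0.625^6·0.375^2 = 0.234693
  k=7: C(8,7)·0.625^7·0.375^1 = 0.111759
  k=8: C(8,8)·0.625^8·0.375^0 = 0.023283
Total = 0.862591

0.8626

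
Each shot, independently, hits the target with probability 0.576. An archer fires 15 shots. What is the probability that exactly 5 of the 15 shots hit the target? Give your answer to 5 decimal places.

0.03575

X ~ Binomial(n=15, p=0.576).
P(X=5) = C(15,5) · p^5 · (1−p)^10
= 3003 · 0.063403 · 0.00018778 = 0.0357541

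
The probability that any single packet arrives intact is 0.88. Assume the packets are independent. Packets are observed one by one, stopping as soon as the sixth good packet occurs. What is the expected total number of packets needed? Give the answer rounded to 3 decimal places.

6.818

Y = total packets until the sixth success; negative binomial with r=6, p=0.88.
E[Y] = r / p = 6 / 0.88 = 6.81818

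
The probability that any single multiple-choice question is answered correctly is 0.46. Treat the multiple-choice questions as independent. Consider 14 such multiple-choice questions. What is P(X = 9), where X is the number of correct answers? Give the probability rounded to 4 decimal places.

0.0848

X ~ Binomial(n=14, p=0.46).
P(X=9) = C(14,9) · p^9 · (1−p)^5
= 2002 · 0.00092219 · 0.045917 = 0.084772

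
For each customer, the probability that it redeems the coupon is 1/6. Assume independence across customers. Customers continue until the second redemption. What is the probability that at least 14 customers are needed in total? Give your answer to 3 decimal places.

0.336

Needing more than 13 customers ⇔ fewer than 2 successes in the first 13. With X ~ Binomial(13, 0.166667), P(Y > 13) = P(X ≤ 1).
  k=0: C(13,0)·0.166667^0·0.833333^13 = 0.09346
  k=1: C(13,1)·0.166667^1·0.833333^12 = 0.24301
P(X ≤ 1) = 0.33647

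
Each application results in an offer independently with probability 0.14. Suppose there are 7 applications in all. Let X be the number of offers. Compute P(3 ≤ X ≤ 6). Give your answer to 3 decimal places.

0.062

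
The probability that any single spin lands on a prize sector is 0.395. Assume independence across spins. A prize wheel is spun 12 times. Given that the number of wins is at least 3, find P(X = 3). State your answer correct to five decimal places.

0.16160

X ~ Binomial(12, 0.395). Want P(X=3 | X≥3) = P(X=3) / P(X≥3).
P(X=3) = C(12,3)·0.395^3·0.605^9 = 0.1472354
P(X≥3) = 1 − 0.0024047 − 0.0188403 − 0.0676537 = 0.9111012
Ratio = 0.1472354 / 0.9111012 = 0.1616016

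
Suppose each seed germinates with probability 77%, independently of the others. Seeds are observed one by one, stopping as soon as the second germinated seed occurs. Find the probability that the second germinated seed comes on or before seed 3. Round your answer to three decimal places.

0.866

Finishing within 3 seeds ⇔ at least 2 successes in the first 3. With X ~ Binomial(3, 0.77), P(Y ≤ 3) = 1 − P(X ≤ 1).
  k=0: C(3,0)·0.77^0·0.23^3 = 0.01217
  k=1: C(3,1)·0.77^1·0.23^2 = 0.12220
1 − 0.13437 = 0.86563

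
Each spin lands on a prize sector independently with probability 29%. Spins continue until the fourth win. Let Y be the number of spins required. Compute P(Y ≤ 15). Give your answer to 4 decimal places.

0.6732

Finishing within 15 spins ⇔ at least 4 successes in the first 15. With X ~ Binomial(15, 0.29), P(Y ≤ 15) = 1 − P(X ≤ 3).
  k=0: C(15,0)·0.29^0·0.71^15 = 0.005873
  k=1: C(15,1)·0.29^1·0.71^14 = 0.035984
  k=2: C(15,2)·0.29^2·0.71^13 = 0.102883
  k=3: C(15,3)·0.29^3·0.71^12 = 0.182098
1 − 0.326838 = 0.673162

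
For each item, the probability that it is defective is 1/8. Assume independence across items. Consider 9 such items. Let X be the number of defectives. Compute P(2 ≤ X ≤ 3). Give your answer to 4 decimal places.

X ~ Binomial(9, 0.125); P(2 ≤ X ≤ 3) = Σ C(9,k) p^k (1−p)^(9−k) over k:
  k=2: C(9,2)·0.125^2·0.875^7 = 0.220891
  k=3: C(9,3)·0.125^3·0.875^6 = 0.073630
Total = 0.294522

0.2945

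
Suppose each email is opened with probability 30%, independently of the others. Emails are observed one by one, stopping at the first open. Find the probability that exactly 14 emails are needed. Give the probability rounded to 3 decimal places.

Geometric (trials to first success), p = 0.30.
P(Y = 14) = (1−p)^13 · p = 0.0096889 · 0.30 = 0.00291

0.003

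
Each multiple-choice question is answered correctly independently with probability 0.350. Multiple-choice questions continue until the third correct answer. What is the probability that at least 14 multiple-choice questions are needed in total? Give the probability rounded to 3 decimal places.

Needing more than 13 multiple-choice questions ⇔ fewer than 3 successes in the first 13. With X ~ Binomial(13, 0.35), P(Y > 13) = P(X ≤ 2).
  k=0: C(13,0)·0.35^0·0.65^13 = 0.00370
  k=1: C(13,1)·0.35^1·0.65^12 = 0.02588
  k=2: C(13,2)·0.35^2·0.65^11 = 0.08361
P(X ≤ 2) = 0.11319

0.113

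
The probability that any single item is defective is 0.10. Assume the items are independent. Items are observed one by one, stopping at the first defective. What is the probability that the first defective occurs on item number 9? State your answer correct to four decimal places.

0.0430

Geometric (trials to first success), p = 0.10.
P(Y = 9) = (1−p)^8 · p = 0.43047 · 0.10 = 0.043047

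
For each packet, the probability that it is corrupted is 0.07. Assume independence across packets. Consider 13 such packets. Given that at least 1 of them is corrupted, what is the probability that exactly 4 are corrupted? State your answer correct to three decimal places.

0.015

X ~ Binomial(13, 0.07). Want P(X=4 | X≥1) = P(X=4) / P(X≥1).
P(X=4) = C(13,4)·0.07^4·0.93^9 = 0.00893
P(X≥1) = 1 − 0.38929 = 0.61071
Ratio = 0.00893 / 0.61071 = 0.01463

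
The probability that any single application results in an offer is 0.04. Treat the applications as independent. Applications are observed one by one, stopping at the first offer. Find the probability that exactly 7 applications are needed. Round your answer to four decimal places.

Geometric (trials to first success), p = 0.04.
P(Y = 7) = (1−p)^6 · p = 0.78276 · 0.04 = 0.031310

0.0313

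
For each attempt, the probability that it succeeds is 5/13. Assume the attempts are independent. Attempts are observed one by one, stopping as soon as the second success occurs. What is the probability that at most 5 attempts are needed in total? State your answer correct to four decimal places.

0.6360

Finishing within 5 attempts ⇔ at least 2 successes in the first 5. With X ~ Binomial(5, 0.384615), P(Y ≤ 5) = 1 − P(X ≤ 1).
  k=0: C(5,0)·0.384615^0·0.615385^5 = 0.088254
  k=1: C(5,1)·0.384615^1·0.615385^4 = 0.275793
1 − 0.364047 = 0.635953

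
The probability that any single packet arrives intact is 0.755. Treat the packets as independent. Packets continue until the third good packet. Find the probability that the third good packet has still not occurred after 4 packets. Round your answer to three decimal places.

Needing more than 4 packets ⇔ fewer than 3 successes in the first 4. With X ~ Binomial(4, 0.755), P(Y > 4) = P(X ≤ 2).
  k=0: C(4,0)·0.755^0·0.245^4 = 0.00360
  k=1: C(4,1)·0.755^1·0.245^3 = 0.04441
  k=2: C(4,2)·0.755^2·0.245^2 = 0.20529
P(X ≤ 2) = 0.25331

0.253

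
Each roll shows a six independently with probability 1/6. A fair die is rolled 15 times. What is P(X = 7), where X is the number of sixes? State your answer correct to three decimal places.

0.005

X ~ Binomial(n=15, p=0.166667).
P(X=7) = C(15,7) · p^7 · (1−p)^8
= 6435 · 3.5722e-06 · 0.23257 = 0.00535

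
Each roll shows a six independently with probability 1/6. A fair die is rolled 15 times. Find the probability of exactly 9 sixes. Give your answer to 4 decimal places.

X ~ Binomial(n=15, p=0.166667).
P(X=9) = C(15,9) · p^9 · (1−p)^6
= 5005 · 9.9229e-08 · 0.3349 = 0.000166

0.0002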